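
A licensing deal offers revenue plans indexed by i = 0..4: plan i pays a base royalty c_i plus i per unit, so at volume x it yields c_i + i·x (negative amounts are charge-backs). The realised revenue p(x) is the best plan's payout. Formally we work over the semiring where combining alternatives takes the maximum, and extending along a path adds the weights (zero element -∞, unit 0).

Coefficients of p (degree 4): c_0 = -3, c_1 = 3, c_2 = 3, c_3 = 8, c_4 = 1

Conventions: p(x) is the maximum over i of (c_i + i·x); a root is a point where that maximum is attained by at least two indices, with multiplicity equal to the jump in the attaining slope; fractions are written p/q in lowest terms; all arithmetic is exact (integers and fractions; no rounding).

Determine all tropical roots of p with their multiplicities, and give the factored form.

hull edge (i=0, c=-3) to (i=1, c=3): slope 6, span 1
hull edge (i=1, c=3) to (i=3, c=8): slope 5/2, span 2
hull edge (i=3, c=8) to (i=4, c=1): slope -7, span 1
Factored form: p(x) = 1 ⊗ (x ⊕ (-6)) ⊗ (x ⊕ (-5/2)) ⊗ (x ⊕ (-5/2)) ⊗ (x ⊕ 7)
Answer: roots = -6 (mult 1), -5/2 (mult 2), 7 (mult 1)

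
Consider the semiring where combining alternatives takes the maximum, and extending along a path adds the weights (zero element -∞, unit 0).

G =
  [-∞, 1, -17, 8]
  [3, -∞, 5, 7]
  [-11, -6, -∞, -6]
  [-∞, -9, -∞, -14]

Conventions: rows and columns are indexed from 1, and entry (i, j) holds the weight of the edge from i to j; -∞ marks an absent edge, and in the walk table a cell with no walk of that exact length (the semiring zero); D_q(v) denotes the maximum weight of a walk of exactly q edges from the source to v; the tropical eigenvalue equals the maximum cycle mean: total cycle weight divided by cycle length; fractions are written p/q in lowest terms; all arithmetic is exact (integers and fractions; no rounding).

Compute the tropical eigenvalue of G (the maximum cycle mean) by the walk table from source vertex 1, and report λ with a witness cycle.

q=0: [0, -∞, -∞, -∞]
q=1: [-∞, 1, -17, 8]
q=2: [4, -1, 6, 8]
q=3: [2, 5, 4, 12]
q=4: [8, 3, 10, 12]
Optimal cycle mean attained by: cycle 1->2->1, total 1 + 3, length 2.
Answer: λ = 2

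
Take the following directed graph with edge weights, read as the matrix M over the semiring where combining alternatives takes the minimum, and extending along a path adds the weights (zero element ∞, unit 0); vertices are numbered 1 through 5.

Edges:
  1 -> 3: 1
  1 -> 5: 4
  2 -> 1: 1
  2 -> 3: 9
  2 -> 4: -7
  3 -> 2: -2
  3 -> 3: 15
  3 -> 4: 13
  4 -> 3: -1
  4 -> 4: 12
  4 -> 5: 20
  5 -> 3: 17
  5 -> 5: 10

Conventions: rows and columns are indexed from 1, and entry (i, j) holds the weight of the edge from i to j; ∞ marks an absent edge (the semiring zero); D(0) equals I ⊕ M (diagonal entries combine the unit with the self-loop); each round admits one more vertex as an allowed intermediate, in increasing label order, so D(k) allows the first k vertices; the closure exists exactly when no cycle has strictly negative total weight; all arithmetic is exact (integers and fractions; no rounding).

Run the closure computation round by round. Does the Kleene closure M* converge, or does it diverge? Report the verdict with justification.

D(0):
  [0, ∞, 1, ∞, 4]
  [1, 0, 9, -7, ∞]
  [∞, -2, 0, 13, ∞]
  [∞, ∞, -1, 0, 20]
  [∞, ∞, 17, ∞, 0]
D(1):
  [0, ∞, 1, ∞, 4]
  [1, 0, 2, -7, 5]
  [∞, -2, 0, 13, ∞]
  [∞, ∞, -1, 0, 20]
  [∞, ∞, 17, ∞, 0]
D(2):
  [0, ∞, 1, ∞, 4]
  [1, 0, 2, -7, 5]
  [-1, -2, 0, -9, 3]
  [∞, ∞, -1, 0, 20]
  [∞, ∞, 17, ∞, 0]
Detection: at round 3, diagonal entry (4, 4) turns strictly negative.
Key observation: the cycle 4->3->2->4 has total weight (-1) + (-2) + (-7), which is strictly negative.
Answer: DIVERGES — negative cycle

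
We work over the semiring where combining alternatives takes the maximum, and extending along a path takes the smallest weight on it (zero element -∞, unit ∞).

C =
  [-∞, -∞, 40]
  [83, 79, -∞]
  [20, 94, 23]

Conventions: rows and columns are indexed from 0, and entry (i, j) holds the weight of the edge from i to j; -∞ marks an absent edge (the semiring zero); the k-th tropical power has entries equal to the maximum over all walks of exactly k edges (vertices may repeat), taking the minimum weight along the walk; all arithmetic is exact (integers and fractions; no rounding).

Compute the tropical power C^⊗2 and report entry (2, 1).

C^⊗2:
  [20, 40, 23]
  [79, 79, 40]
  [83, 79, 23]
Key observation: the optimum is the walk 2->1->1, with weight 94 min 79 = 79.
Optimal value attained by: walk 2->1->1.
Answer: (C^⊗2)[2][1] = 79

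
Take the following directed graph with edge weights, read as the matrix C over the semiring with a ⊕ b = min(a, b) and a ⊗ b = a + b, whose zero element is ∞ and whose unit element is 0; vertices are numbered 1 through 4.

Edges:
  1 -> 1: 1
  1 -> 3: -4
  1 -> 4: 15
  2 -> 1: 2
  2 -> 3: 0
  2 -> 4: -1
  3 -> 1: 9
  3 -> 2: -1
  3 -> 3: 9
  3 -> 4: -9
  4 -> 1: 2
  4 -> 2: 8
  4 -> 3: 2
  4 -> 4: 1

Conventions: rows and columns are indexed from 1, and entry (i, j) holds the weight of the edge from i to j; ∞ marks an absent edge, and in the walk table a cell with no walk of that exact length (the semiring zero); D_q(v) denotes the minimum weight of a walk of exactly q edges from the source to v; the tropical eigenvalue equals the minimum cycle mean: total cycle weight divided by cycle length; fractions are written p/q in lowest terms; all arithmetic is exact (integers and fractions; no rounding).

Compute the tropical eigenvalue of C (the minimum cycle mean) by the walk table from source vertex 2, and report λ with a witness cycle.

q=0: [∞, 0, ∞, ∞]
q=1: [2, ∞, 0, -1]
q=2: [1, -1, -2, -9]
q=3: [-7, -3, -7, -11]
q=4: [-9, -8, -11, -16]
Optimal cycle mean attained by: cycle 1->3->4->1, total (-4) + (-9) + 2, length 3.
Answer: λ = -11/3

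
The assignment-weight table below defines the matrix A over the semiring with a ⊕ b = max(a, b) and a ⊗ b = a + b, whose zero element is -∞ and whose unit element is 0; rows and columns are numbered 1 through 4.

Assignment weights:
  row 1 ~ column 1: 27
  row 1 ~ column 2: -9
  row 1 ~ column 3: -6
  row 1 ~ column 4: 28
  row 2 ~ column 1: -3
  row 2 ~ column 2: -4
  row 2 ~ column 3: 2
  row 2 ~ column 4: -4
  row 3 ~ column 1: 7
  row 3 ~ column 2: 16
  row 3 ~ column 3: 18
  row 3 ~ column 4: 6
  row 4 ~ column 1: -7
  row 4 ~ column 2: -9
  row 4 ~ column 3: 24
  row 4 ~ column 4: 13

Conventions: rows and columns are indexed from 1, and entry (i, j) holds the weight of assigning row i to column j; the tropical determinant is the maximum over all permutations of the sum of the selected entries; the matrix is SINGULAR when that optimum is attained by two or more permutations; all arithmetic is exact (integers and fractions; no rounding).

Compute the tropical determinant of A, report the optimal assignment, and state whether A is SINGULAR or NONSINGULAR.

σ = (1, 2, 3, 4): 27 + (-4) + 18 + 13 = 54
σ = (1, 2, 4, 3): 27 + (-4) + 6 + 24 = 53
σ = (1, 3, 2, 4): 27 + 2 + 16 + 13 = 58
σ = (1, 3, 4, 2): 27 + 2 + 6 + (-9) = 26
σ = (1, 4, 2, 3): 27 + (-4) + 16 + 24 = 63
σ = (1, 4, 3, 2): 27 + (-4) + 18 + (-9) = 32
σ = (2, 1, 3, 4): (-9) + (-3) + 18 + 13 = 19
σ = (2, 1, 4, 3): (-9) + (-3) + 6 + 24 = 18
σ = (2, 3, 1, 4): (-9) + 2 + 7 + 13 = 13
σ = (2, 3, 4, 1): (-9) + 2 + 6 + (-7) = -8
σ = (2, 4, 1, 3): (-9) + (-4) + 7 + 24 = 18
σ = (2, 4, 3, 1): (-9) + (-4) + 18 + (-7) = -2
σ = (3, 1, 2, 4): (-6) + (-3) + 16 + 13 = 20
σ = (3, 1, 4, 2): (-6) + (-3) + 6 + (-9) = -12
σ = (3, 2, 1, 4): (-6) + (-4) + 7 + 13 = 10
σ = (3, 2, 4, 1): (-6) + (-4) + 6 + (-7) = -11
σ = (3, 4, 1, 2): (-6) + (-4) + 7 + (-9) = -12
σ = (3, 4, 2, 1): (-6) + (-4) + 16 + (-7) = -1
σ = (4, 1, 2, 3): 28 + (-3) + 16 + 24 = 65
σ = (4, 1, 3, 2): 28 + (-3) + 18 + (-9) = 34
σ = (4, 2, 1, 3): 28 + (-4) + 7 + 24 = 55
σ = (4, 2, 3, 1): 28 + (-4) + 18 + (-7) = 35
σ = (4, 3, 1, 2): 28 + 2 + 7 + (-9) = 28
σ = (4, 3, 2, 1): 28 + 2 + 16 + (-7) = 39
Optimal value attained by: σ = (4, 1, 2, 3).
Answer: det⊕(A) = 65; verdict: NONSINGULAR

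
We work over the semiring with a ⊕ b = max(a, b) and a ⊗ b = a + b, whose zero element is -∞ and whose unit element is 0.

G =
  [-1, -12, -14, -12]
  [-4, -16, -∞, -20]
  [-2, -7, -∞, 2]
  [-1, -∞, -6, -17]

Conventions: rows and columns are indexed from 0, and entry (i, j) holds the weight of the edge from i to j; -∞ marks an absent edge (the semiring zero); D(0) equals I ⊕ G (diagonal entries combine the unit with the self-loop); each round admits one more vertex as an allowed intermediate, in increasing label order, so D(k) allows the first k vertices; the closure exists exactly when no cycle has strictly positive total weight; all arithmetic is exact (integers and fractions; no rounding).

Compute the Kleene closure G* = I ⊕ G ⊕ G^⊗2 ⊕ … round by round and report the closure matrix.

D(0):
  [0, -12, -14, -12]
  [-4, 0, -∞, -20]
  [-2, -7, 0, 2]
  [-1, -∞, -6, 0]
D(1):
  [0, -12, -14, -12]
  [-4, 0, -18, -16]
  [-2, -7, 0, 2]
  [-1, -13, -6, 0]
D(2):
  [0, -12, -14, -12]
  [-4, 0, -18, -16]
  [-2, -7, 0, 2]
  [-1, -13, -6, 0]
D(3):
  [0, -12, -14, -12]
  [-4, 0, -18, -16]
  [-2, -7, 0, 2]
  [-1, -13, -6, 0]
D(4):
  [0, -12, -14, -12]
  [-4, 0, -18, -16]
  [1, -7, 0, 2]
  [-1, -13, -6, 0]
Answer: G* = [[0, -12, -14, -12], [-4, 0, -18, -16], [1, -7, 0, 2], [-1, -13, -6, 0]]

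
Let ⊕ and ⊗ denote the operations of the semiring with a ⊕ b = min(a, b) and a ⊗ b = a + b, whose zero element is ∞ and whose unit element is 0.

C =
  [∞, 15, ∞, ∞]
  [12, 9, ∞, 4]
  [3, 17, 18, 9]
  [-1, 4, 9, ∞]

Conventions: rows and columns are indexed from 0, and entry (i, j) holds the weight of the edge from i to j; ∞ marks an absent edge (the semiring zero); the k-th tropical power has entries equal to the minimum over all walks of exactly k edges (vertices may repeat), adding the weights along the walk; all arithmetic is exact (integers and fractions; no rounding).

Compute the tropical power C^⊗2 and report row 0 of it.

C^⊗2:
  [27, 24, ∞, 19]
  [3, 8, 13, 13]
  [8, 13, 18, 21]
  [12, 13, 27, 8]
Answer: row 0 of C^⊗2 = [27, 24, ∞, 19]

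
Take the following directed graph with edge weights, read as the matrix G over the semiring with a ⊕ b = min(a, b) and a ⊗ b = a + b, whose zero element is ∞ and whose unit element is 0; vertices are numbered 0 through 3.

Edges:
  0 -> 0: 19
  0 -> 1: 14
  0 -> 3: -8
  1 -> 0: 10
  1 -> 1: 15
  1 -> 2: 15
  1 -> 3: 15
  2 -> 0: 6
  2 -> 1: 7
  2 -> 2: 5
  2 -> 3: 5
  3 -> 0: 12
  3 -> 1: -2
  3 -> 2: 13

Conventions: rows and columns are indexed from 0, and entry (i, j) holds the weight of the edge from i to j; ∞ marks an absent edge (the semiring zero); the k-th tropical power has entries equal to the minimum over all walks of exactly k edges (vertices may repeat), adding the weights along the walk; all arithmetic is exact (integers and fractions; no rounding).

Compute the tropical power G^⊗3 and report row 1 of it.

G^⊗2:
  [4, -10, 5, 11]
  [21, 13, 20, 2]
  [11, 3, 10, -2]
  [8, 13, 13, 4]
G^⊗3:
  [0, 5, 5, -4]
  [14, 0, 15, 13]
  [10, -4, 11, 3]
  [16, 2, 17, 0]
Answer: row 1 of G^⊗3 = [14, 0, 15, 13]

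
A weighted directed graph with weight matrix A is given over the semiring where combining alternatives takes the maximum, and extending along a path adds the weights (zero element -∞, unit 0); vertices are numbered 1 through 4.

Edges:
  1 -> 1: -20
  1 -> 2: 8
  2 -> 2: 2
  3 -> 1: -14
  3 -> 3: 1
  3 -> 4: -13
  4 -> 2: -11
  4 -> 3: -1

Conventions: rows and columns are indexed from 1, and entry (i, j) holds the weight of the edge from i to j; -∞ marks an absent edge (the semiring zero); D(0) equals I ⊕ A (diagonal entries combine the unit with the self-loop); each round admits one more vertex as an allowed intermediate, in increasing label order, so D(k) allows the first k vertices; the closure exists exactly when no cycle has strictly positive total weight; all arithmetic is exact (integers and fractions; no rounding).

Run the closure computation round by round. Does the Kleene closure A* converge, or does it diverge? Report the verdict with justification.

Detection: at round 0, diagonal entry (2, 2) turns strictly positive.
Key observation: the cycle 2->2 has total weight 2, which is strictly positive.
Answer: DIVERGES — positive cycle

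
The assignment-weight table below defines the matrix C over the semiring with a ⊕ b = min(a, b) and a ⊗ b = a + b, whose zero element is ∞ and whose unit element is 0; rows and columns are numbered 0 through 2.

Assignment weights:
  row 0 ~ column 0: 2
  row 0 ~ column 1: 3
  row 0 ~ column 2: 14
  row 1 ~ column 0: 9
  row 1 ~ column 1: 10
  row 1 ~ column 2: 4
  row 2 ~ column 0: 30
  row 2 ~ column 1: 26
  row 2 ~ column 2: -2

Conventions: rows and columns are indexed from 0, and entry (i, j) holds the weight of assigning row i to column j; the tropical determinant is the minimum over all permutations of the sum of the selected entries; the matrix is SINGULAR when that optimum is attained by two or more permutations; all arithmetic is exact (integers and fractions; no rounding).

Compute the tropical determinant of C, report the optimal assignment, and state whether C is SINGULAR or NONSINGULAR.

σ = (0, 1, 2): 2 + 10 + (-2) = 10
σ = (0, 2, 1): 2 + 4 + 26 = 32
σ = (1, 0, 2): 3 + 9 + (-2) = 10
σ = (1, 2, 0): 3 + 4 + 30 = 37
σ = (2, 0, 1): 14 + 9 + 26 = 49
σ = (2, 1, 0): 14 + 10 + 30 = 54
Optimal value attained by: σ = (0, 1, 2).
Answer: det⊕(C) = 10; verdict: SINGULAR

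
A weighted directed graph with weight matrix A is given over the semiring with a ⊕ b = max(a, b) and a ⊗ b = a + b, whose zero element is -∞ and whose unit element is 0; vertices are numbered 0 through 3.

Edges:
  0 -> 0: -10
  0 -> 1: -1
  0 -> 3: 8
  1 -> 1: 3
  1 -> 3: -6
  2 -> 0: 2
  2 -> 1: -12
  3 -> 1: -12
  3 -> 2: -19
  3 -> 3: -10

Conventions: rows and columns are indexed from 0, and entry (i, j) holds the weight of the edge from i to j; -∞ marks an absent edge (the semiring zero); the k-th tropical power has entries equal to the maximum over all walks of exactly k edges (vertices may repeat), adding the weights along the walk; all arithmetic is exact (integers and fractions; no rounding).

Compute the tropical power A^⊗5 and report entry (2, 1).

A^⊗2:
  [-20, 2, -11, -2]
  [-∞, 6, -25, -3]
  [-8, 1, -∞, 10]
  [-17, -9, -29, -18]
A^⊗3:
  [-9, 5, -21, -4]
  [-23, 9, -22, 0]
  [-18, 4, -9, 0]
  [-27, -6, -37, -9]
A^⊗4:
  [-19, 8, -23, -1]
  [-20, 12, -19, 3]
  [-7, 7, -19, -2]
  [-35, -3, -28, -12]
A^⊗5:
  [-21, 11, -20, 2]
  [-17, 15, -16, 6]
  [-17, 10, -21, 1]
  [-26, 0, -31, -9]
Key observation: the optimum is the walk 2->0->1->1->1->1, with weight 2 + (-1) + 3 + 3 + 3 = 10.
Optimal value attained by: walk 2->0->1->1->1->1.
Answer: (A^⊗5)[2][1] = 10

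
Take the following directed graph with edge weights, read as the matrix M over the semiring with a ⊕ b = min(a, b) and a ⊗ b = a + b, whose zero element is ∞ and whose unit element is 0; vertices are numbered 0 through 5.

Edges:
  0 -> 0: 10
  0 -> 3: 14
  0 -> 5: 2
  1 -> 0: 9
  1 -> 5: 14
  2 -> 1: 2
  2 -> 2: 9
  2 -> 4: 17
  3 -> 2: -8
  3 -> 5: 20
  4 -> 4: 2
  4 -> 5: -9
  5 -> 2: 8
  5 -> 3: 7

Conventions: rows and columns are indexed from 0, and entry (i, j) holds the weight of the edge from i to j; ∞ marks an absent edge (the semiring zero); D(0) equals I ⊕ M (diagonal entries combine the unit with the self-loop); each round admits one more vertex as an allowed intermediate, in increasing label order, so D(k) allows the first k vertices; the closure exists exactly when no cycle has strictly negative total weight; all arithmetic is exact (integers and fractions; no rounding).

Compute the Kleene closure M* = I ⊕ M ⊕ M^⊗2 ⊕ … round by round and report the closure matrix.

D(0):
  [0, ∞, ∞, 14, ∞, 2]
  [9, 0, ∞, ∞, ∞, 14]
  [∞, 2, 0, ∞, 17, ∞]
  [∞, ∞, -8, 0, ∞, 20]
  [∞, ∞, ∞, ∞, 0, -9]
  [∞, ∞, 8, 7, ∞, 0]
D(1):
  [0, ∞, ∞, 14, ∞, 2]
  [9, 0, ∞, 23, ∞, 11]
  [∞, 2, 0, ∞, 17, ∞]
  [∞, ∞, -8, 0, ∞, 20]
  [∞, ∞, ∞, ∞, 0, -9]
  [∞, ∞, 8, 7, ∞, 0]
D(2):
  [0, ∞, ∞, 14, ∞, 2]
  [9, 0, ∞, 23, ∞, 11]
  [11, 2, 0, 25, 17, 13]
  [∞, ∞, -8, 0, ∞, 20]
  [∞, ∞, ∞, ∞, 0, -9]
  [∞, ∞, 8, 7, ∞, 0]
D(3):
  [0, ∞, ∞, 14, ∞, 2]
  [9, 0, ∞, 23, ∞, 11]
  [11, 2, 0, 25, 17, 13]
  [3, -6, -8, 0, 9, 5]
  [∞, ∞, ∞, ∞, 0, -9]
  [19, 10, 8, 7, 25, 0]
D(4):
  [0, 8, 6, 14, 23, 2]
  [9, 0, 15, 23, 32, 11]
  [11, 2, 0, 25, 17, 13]
  [3, -6, -8, 0, 9, 5]
  [∞, ∞, ∞, ∞, 0, -9]
  [10, 1, -1, 7, 16, 0]
D(5):
  [0, 8, 6, 14, 23, 2]
  [9, 0, 15, 23, 32, 11]
  [11, 2, 0, 25, 17, 8]
  [3, -6, -8, 0, 9, 0]
  [∞, ∞, ∞, ∞, 0, -9]
  [10, 1, -1, 7, 16, 0]
D(6):
  [0, 3, 1, 9, 18, 2]
  [9, 0, 10, 18, 27, 11]
  [11, 2, 0, 15, 17, 8]
  [3, -6, -8, 0, 9, 0]
  [1, -8, -10, -2, 0, -9]
  [10, 1, -1, 7, 16, 0]
Answer: M* = [[0, 3, 1, 9, 18, 2], [9, 0, 10, 18, 27, 11], [11, 2, 0, 15, 17, 8], [3, -6, -8, 0, 9, 0], [1, -8, -10, -2, 0, -9], [10, 1, -1, 7, 16, 0]]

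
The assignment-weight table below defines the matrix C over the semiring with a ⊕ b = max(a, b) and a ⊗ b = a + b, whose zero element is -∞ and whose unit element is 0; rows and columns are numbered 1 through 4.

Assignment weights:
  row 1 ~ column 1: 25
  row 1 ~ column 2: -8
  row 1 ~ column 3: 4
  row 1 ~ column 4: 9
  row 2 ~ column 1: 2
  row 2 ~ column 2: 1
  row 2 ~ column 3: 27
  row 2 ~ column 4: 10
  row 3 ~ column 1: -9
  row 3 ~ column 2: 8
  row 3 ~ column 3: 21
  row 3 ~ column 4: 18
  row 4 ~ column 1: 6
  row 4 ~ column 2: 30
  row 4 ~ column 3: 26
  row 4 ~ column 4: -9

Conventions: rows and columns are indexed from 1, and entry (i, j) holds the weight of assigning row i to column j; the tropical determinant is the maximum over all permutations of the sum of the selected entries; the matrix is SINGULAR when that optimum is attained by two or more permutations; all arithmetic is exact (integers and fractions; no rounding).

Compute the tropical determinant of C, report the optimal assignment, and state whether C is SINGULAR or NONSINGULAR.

σ = (1, 2, 3, 4): 25 + 1 + 21 + (-9) = 38
σ = (1, 2, 4, 3): 25 + 1 + 18 + 26 = 70
σ = (1, 3, 2, 4): 25 + 27 + 8 + (-9) = 51
σ = (1, 3, 4, 2): 25 + 27 + 18 + 30 = 100
σ = (1, 4, 2, 3): 25 + 10 + 8 + 26 = 69
σ = (1, 4, 3, 2): 25 + 10 + 21 + 30 = 86
σ = (2, 1, 3, 4): (-8) + 2 + 21 + (-9) = 6
σ = (2, 1, 4, 3): (-8) + 2 + 18 + 26 = 38
σ = (2, 3, 1, 4): (-8) + 27 + (-9) + (-9) = 1
σ = (2, 3, 4, 1): (-8) + 27 + 18 + 6 = 43
σ = (2, 4, 1, 3): (-8) + 10 + (-9) + 26 = 19
σ = (2, 4, 3, 1): (-8) + 10 + 21 + 6 = 29
σ = (3, 1, 2, 4): 4 + 2 + 8 + (-9) = 5
σ = (3, 1, 4, 2): 4 + 2 + 18 + 30 = 54
σ = (3, 2, 1, 4): 4 + 1 + (-9) + (-9) = -13
σ = (3, 2, 4, 1): 4 + 1 + 18 + 6 = 29
σ = (3, 4, 1, 2): 4 + 10 + (-9) + 30 = 35
σ = (3, 4, 2, 1): 4 + 10 + 8 + 6 = 28
σ = (4, 1, 2, 3): 9 + 2 + 8 + 26 = 45
σ = (4, 1, 3, 2): 9 + 2 + 21 + 30 = 62
σ = (4, 2, 1, 3): 9 + 1 + (-9) + 26 = 27
σ = (4, 2, 3, 1): 9 + 1 + 21 + 6 = 37
σ = (4, 3, 1, 2): 9 + 27 + (-9) + 30 = 57
σ = (4, 3, 2, 1): 9 + 27 + 8 + 6 = 50
Optimal value attained by: σ = (1, 3, 4, 2).
Answer: det⊕(C) = 100; verdict: NONSINGULAR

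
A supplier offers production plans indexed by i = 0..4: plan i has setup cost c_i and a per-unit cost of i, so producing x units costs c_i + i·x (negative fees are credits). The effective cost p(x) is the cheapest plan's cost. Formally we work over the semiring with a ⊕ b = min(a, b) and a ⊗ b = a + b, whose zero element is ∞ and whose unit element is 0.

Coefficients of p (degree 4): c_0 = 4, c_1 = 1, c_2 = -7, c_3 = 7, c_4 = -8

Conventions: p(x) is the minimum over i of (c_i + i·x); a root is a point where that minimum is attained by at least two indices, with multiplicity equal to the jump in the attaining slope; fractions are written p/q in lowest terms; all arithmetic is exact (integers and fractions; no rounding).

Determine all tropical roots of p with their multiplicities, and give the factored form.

hull edge (i=0, c=4) to (i=2, c=-7): slope -11/2, span 2
hull edge (i=2, c=-7) to (i=4, c=-8): slope -1/2, span 2
Factored form: p(x) = -8 ⊗ (x ⊕ 1/2) ⊗ (x ⊕ 1/2) ⊗ (x ⊕ 11/2) ⊗ (x ⊕ 11/2)
Answer: roots = 1/2 (mult 2), 11/2 (mult 2)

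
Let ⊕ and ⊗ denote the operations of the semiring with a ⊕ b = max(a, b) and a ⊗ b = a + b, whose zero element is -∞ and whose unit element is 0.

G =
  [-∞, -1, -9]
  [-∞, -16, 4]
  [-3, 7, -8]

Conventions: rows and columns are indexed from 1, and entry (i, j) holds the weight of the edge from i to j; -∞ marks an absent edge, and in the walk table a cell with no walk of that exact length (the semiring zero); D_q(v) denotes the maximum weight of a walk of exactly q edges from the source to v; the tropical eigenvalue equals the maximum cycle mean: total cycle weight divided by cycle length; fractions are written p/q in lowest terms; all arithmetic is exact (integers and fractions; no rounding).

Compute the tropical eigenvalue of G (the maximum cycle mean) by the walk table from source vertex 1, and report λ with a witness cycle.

q=0: [0, -∞, -∞]
q=1: [-∞, -1, -9]
q=2: [-12, -2, 3]
q=3: [0, 10, 2]
Optimal cycle mean attained by: cycle 2->3->2, total 4 + 7, length 2.
Answer: λ = 11/2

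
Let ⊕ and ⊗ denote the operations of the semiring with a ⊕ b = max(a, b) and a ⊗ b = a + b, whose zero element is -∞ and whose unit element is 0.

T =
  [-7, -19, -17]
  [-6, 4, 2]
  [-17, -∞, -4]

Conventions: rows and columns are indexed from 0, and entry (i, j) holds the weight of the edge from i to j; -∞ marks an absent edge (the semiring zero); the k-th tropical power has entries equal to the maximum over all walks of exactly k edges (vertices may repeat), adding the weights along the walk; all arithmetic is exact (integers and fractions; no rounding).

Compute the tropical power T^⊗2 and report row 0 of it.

T^⊗2:
  [-14, -15, -17]
  [-2, 8, 6]
  [-21, -36, -8]
Answer: row 0 of T^⊗2 = [-14, -15, -17]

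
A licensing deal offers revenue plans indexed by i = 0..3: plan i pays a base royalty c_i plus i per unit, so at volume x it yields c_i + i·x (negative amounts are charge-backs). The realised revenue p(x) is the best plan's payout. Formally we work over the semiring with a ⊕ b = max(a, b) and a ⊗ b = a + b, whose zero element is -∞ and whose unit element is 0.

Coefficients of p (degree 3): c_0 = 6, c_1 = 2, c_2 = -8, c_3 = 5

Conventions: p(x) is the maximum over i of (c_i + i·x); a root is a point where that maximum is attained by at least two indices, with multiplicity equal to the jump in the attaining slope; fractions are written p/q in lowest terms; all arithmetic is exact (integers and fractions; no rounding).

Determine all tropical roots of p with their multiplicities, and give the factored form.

hull edge (i=0, c=6) to (i=3, c=5): slope -1/3, span 3
Factored form: p(x) = 5 ⊗ (x ⊕ 1/3) ⊗ (x ⊕ 1/3) ⊗ (x ⊕ 1/3)
Answer: roots = 1/3 (mult 3)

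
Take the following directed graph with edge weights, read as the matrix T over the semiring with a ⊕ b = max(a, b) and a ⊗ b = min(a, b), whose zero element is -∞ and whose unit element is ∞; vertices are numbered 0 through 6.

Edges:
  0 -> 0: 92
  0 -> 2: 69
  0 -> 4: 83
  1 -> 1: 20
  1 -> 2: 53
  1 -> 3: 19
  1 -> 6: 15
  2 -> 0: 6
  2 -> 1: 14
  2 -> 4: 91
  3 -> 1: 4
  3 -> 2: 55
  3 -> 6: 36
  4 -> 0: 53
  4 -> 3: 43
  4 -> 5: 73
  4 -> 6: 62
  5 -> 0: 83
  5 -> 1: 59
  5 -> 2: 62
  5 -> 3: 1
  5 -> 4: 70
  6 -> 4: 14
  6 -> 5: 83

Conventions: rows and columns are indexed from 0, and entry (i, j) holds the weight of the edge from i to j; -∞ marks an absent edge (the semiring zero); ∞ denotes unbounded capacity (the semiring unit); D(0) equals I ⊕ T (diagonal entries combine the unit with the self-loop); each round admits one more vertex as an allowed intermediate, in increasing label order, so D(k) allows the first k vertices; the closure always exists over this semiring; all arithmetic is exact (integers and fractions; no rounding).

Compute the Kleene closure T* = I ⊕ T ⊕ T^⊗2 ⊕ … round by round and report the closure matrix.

D(0):
  [∞, -∞, 69, -∞, 83, -∞, -∞]
  [-∞, ∞, 53, 19, -∞, -∞, 15]
  [6, 14, ∞, -∞, 91, -∞, -∞]
  [-∞, 4, 55, ∞, -∞, -∞, 36]
  [53, -∞, -∞, 43, ∞, 73, 62]
  [83, 59, 62, 1, 70, ∞, -∞]
  [-∞, -∞, -∞, -∞, 14, 83, ∞]
D(1):
  [∞, -∞, 69, -∞, 83, -∞, -∞]
  [-∞, ∞, 53, 19, -∞, -∞, 15]
  [6, 14, ∞, -∞, 91, -∞, -∞]
  [-∞, 4, 55, ∞, -∞, -∞, 36]
  [53, -∞, 53, 43, ∞, 73, 62]
  [83, 59, 69, 1, 83, ∞, -∞]
  [-∞, -∞, -∞, -∞, 14, 83, ∞]
D(2):
  [∞, -∞, 69, -∞, 83, -∞, -∞]
  [-∞, ∞, 53, 19, -∞, -∞, 15]
  [6, 14, ∞, 14, 91, -∞, 14]
  [-∞, 4, 55, ∞, -∞, -∞, 36]
  [53, -∞, 53, 43, ∞, 73, 62]
  [83, 59, 69, 19, 83, ∞, 15]
  [-∞, -∞, -∞, -∞, 14, 83, ∞]
D(3):
  [∞, 14, 69, 14, 83, -∞, 14]
  [6, ∞, 53, 19, 53, -∞, 15]
  [6, 14, ∞, 14, 91, -∞, 14]
  [6, 14, 55, ∞, 55, -∞, 36]
  [53, 14, 53, 43, ∞, 73, 62]
  [83, 59, 69, 19, 83, ∞, 15]
  [-∞, -∞, -∞, -∞, 14, 83, ∞]
D(4):
  [∞, 14, 69, 14, 83, -∞, 14]
  [6, ∞, 53, 19, 53, -∞, 19]
  [6, 14, ∞, 14, 91, -∞, 14]
  [6, 14, 55, ∞, 55, -∞, 36]
  [53, 14, 53, 43, ∞, 73, 62]
  [83, 59, 69, 19, 83, ∞, 19]
  [-∞, -∞, -∞, -∞, 14, 83, ∞]
D(5):
  [∞, 14, 69, 43, 83, 73, 62]
  [53, ∞, 53, 43, 53, 53, 53]
  [53, 14, ∞, 43, 91, 73, 62]
  [53, 14, 55, ∞, 55, 55, 55]
  [53, 14, 53, 43, ∞, 73, 62]
  [83, 59, 69, 43, 83, ∞, 62]
  [14, 14, 14, 14, 14, 83, ∞]
D(6):
  [∞, 59, 69, 43, 83, 73, 62]
  [53, ∞, 53, 43, 53, 53, 53]
  [73, 59, ∞, 43, 91, 73, 62]
  [55, 55, 55, ∞, 55, 55, 55]
  [73, 59, 69, 43, ∞, 73, 62]
  [83, 59, 69, 43, 83, ∞, 62]
  [83, 59, 69, 43, 83, 83, ∞]
D(7):
  [∞, 59, 69, 43, 83, 73, 62]
  [53, ∞, 53, 43, 53, 53, 53]
  [73, 59, ∞, 43, 91, 73, 62]
  [55, 55, 55, ∞, 55, 55, 55]
  [73, 59, 69, 43, ∞, 73, 62]
  [83, 59, 69, 43, 83, ∞, 62]
  [83, 59, 69, 43, 83, 83, ∞]
Answer: T* = [[∞, 59, 69, 43, 83, 73, 62], [53, ∞, 53, 43, 53, 53, 53], [73, 59, ∞, 43, 91, 73, 62], [55, 55, 55, ∞, 55, 55, 55], [73, 59, 69, 43, ∞, 73, 62], [83, 59, 69, 43, 83, ∞, 62], [83, 59, 69, 43, 83, 83, ∞]]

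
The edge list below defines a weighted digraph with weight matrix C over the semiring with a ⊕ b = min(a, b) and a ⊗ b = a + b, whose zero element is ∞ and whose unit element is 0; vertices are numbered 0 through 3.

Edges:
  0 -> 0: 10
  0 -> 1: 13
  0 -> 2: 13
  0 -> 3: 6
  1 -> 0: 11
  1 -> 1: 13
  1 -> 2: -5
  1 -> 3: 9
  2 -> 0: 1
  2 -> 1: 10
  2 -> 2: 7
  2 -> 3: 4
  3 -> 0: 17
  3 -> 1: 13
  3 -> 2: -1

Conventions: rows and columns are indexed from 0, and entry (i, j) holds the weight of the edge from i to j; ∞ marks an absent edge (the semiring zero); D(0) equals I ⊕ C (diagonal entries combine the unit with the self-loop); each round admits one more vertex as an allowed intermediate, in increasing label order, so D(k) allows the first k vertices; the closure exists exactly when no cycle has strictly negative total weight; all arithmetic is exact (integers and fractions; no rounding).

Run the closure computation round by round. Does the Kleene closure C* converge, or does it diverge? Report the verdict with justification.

D(0):
  [0, 13, 13, 6]
  [11, 0, -5, 9]
  [1, 10, 0, 4]
  [17, 13, -1, 0]
D(1):
  [0, 13, 13, 6]
  [11, 0, -5, 9]
  [1, 10, 0, 4]
  [17, 13, -1, 0]
D(2):
  [0, 13, 8, 6]
  [11, 0, -5, 9]
  [1, 10, 0, 4]
  [17, 13, -1, 0]
D(3):
  [0, 13, 8, 6]
  [-4, 0, -5, -1]
  [1, 10, 0, 4]
  [0, 9, -1, 0]
D(4):
  [0, 13, 5, 6]
  [-4, 0, -5, -1]
  [1, 10, 0, 4]
  [0, 9, -1, 0]
Key observation: every diagonal entry stays at the unit through all rounds, so no improving cycle exists.
Answer: CONVERGES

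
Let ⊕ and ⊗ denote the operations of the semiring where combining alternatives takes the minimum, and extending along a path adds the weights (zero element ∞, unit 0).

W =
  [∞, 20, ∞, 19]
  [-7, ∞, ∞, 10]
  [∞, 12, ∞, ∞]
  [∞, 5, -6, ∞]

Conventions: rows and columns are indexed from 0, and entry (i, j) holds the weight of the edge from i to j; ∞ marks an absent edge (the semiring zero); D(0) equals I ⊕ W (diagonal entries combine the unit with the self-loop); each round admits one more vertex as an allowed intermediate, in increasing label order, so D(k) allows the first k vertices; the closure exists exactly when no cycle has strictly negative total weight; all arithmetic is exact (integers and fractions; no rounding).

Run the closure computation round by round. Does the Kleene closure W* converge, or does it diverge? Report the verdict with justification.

D(0):
  [0, 20, ∞, 19]
  [-7, 0, ∞, 10]
  [∞, 12, 0, ∞]
  [∞, 5, -6, 0]
D(1):
  [0, 20, ∞, 19]
  [-7, 0, ∞, 10]
  [∞, 12, 0, ∞]
  [∞, 5, -6, 0]
D(2):
  [0, 20, ∞, 19]
  [-7, 0, ∞, 10]
  [5, 12, 0, 22]
  [-2, 5, -6, 0]
D(3):
  [0, 20, ∞, 19]
  [-7, 0, ∞, 10]
  [5, 12, 0, 22]
  [-2, 5, -6, 0]
D(4):
  [0, 20, 13, 19]
  [-7, 0, 4, 10]
  [5, 12, 0, 22]
  [-2, 5, -6, 0]
Key observation: every diagonal entry stays at the unit through all rounds, so no improving cycle exists.
Answer: CONVERGES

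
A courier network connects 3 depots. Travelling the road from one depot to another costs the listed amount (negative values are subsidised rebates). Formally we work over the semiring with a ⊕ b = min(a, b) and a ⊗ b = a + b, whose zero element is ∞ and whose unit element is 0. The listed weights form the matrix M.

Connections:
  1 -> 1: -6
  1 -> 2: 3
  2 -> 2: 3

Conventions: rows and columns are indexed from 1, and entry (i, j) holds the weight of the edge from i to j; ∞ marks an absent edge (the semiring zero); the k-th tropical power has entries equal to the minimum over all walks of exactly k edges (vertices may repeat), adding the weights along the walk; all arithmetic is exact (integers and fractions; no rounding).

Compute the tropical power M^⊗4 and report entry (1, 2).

M^⊗2:
  [-12, -3, ∞]
  [∞, 6, ∞]
  [∞, ∞, ∞]
M^⊗3:
  [-18, -9, ∞]
  [∞, 9, ∞]
  [∞, ∞, ∞]
M^⊗4:
  [-24, -15, ∞]
  [∞, 12, ∞]
  [∞, ∞, ∞]
Key observation: the optimum is the walk 1->1->1->1->2, with weight (-6) + (-6) + (-6) + 3 = -15.
Optimal value attained by: walk 1->1->1->1->2.
Answer: (M^⊗4)[1][2] = -15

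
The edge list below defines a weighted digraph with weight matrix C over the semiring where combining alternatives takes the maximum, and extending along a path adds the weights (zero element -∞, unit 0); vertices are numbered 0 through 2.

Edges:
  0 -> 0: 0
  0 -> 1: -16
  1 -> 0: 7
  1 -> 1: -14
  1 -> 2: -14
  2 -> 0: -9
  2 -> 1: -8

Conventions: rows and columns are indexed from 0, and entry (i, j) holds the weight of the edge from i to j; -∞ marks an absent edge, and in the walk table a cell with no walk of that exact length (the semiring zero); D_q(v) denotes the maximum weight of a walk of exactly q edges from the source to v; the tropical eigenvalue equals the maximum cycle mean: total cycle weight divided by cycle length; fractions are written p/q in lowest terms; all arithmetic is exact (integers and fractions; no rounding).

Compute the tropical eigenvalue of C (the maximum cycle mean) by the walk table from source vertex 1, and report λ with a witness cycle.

q=0: [-∞, 0, -∞]
q=1: [7, -14, -14]
q=2: [7, -9, -28]
q=3: [7, -9, -23]
Optimal cycle mean attained by: cycle 0->0, total 0, length 1.
Answer: λ = 0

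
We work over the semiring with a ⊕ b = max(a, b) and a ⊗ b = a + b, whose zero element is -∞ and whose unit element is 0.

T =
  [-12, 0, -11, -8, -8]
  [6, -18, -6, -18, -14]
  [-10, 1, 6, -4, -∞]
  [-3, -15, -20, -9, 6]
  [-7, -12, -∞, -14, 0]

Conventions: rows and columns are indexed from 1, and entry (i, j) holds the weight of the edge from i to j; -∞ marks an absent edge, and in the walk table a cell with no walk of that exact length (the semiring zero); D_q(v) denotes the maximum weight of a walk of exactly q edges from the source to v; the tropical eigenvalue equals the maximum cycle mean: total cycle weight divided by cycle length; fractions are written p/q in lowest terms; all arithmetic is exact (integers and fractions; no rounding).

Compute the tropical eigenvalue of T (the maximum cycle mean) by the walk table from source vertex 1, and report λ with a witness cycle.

q=0: [0, -∞, -∞, -∞, -∞]
q=1: [-12, 0, -11, -8, -8]
q=2: [6, -10, -5, -15, -2]
q=3: [-4, 6, 1, -2, -2]
q=4: [12, 2, 7, -3, 4]
q=5: [8, 12, 13, 4, 4]
Optimal cycle mean attained by: cycle 3->3, total 6, length 1.
Answer: λ = 6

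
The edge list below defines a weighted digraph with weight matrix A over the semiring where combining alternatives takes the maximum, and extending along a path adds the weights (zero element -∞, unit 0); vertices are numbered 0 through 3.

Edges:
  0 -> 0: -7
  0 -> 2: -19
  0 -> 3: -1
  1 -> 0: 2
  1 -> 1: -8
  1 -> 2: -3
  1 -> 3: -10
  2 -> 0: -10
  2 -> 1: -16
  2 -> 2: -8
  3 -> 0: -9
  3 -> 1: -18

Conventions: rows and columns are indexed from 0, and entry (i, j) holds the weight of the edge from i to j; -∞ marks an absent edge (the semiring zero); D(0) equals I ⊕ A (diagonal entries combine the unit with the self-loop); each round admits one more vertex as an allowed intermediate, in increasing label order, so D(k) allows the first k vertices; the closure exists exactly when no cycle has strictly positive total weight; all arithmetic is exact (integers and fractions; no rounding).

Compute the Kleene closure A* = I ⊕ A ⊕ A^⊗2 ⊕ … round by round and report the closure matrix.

D(0):
  [0, -∞, -19, -1]
  [2, 0, -3, -10]
  [-10, -16, 0, -∞]
  [-9, -18, -∞, 0]
D(1):
  [0, -∞, -19, -1]
  [2, 0, -3, 1]
  [-10, -16, 0, -11]
  [-9, -18, -28, 0]
D(2):
  [0, -∞, -19, -1]
  [2, 0, -3, 1]
  [-10, -16, 0, -11]
  [-9, -18, -21, 0]
D(3):
  [0, -35, -19, -1]
  [2, 0, -3, 1]
  [-10, -16, 0, -11]
  [-9, -18, -21, 0]
D(4):
  [0, -19, -19, -1]
  [2, 0, -3, 1]
  [-10, -16, 0, -11]
  [-9, -18, -21, 0]
Answer: A* = [[0, -19, -19, -1], [2, 0, -3, 1], [-10, -16, 0, -11], [-9, -18, -21, 0]]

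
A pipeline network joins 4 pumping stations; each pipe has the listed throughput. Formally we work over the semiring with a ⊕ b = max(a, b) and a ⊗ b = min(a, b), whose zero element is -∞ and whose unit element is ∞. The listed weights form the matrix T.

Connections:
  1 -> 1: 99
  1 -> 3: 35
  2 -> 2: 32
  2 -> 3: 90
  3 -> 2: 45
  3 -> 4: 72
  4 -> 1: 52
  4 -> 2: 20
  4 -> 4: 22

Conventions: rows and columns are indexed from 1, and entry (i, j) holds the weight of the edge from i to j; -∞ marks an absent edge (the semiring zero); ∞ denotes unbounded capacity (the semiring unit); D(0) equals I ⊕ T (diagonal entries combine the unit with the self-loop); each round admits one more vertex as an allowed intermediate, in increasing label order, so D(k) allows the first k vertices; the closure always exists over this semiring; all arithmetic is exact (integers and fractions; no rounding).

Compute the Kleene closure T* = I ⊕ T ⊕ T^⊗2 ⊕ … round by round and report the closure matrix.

D(0):
  [∞, -∞, 35, -∞]
  [-∞, ∞, 90, -∞]
  [-∞, 45, ∞, 72]
  [52, 20, -∞, ∞]
D(1):
  [∞, -∞, 35, -∞]
  [-∞, ∞, 90, -∞]
  [-∞, 45, ∞, 72]
  [52, 20, 35, ∞]
D(2):
  [∞, -∞, 35, -∞]
  [-∞, ∞, 90, -∞]
  [-∞, 45, ∞, 72]
  [52, 20, 35, ∞]
D(3):
  [∞, 35, 35, 35]
  [-∞, ∞, 90, 72]
  [-∞, 45, ∞, 72]
  [52, 35, 35, ∞]
D(4):
  [∞, 35, 35, 35]
  [52, ∞, 90, 72]
  [52, 45, ∞, 72]
  [52, 35, 35, ∞]
Answer: T* = [[∞, 35, 35, 35], [52, ∞, 90, 72], [52, 45, ∞, 72], [52, 35, 35, ∞]]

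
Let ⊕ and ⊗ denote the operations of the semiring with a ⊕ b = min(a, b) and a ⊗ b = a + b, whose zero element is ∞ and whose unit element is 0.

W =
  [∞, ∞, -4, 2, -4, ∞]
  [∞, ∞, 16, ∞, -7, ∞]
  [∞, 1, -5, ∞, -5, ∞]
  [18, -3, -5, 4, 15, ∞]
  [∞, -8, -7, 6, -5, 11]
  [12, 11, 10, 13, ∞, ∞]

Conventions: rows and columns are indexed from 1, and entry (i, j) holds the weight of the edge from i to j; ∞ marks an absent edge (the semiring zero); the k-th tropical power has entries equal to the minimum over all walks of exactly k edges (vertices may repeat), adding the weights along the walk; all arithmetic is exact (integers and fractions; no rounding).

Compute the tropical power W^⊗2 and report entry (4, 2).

W^⊗2:
  [20, -12, -11, 2, -9, 7]
  [∞, -15, -14, -1, -12, 4]
  [∞, -13, -12, 1, -10, 6]
  [22, -4, -10, 8, -10, 26]
  [23, -13, -12, 1, -15, 6]
  [31, 10, 5, 14, 4, ∞]
Key observation: the optimum is the walk 4->3->2, with weight (-5) + 1 = -4.
Optimal value attained by: walk 4->3->2.
Answer: (W^⊗2)[4][2] = -4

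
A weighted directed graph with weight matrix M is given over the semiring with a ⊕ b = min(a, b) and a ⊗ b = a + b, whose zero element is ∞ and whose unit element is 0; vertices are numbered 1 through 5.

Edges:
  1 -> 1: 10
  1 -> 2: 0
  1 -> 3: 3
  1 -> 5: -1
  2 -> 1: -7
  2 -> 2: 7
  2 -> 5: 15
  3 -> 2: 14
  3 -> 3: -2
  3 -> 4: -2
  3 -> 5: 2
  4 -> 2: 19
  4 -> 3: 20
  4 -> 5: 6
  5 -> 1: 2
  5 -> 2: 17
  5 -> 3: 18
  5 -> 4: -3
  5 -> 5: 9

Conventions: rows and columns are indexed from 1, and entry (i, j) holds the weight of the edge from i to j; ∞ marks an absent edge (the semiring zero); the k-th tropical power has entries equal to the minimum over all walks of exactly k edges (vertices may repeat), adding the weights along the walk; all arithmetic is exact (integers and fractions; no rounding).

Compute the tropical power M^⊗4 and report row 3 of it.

M^⊗2:
  [-7, 7, 1, -4, 5]
  [0, -7, -4, 12, -8]
  [4, 12, -4, -4, 0]
  [8, 23, 18, 3, 15]
  [10, 2, 5, 6, 1]
M^⊗3:
  [0, -7, -4, -1, -8]
  [-14, 0, -6, -11, -2]
  [2, 4, -6, -6, -2]
  [16, 8, 11, 12, 7]
  [-5, 9, 3, -2, 7]
M^⊗4:
  [-14, 0, -6, -11, -2]
  [-7, -14, -11, -8, -15]
  [-3, 2, -8, -8, -4]
  [1, 15, 9, 4, 13]
  [2, -5, -2, 1, -6]
Answer: row 3 of M^⊗4 = [-3, 2, -8, -8, -4]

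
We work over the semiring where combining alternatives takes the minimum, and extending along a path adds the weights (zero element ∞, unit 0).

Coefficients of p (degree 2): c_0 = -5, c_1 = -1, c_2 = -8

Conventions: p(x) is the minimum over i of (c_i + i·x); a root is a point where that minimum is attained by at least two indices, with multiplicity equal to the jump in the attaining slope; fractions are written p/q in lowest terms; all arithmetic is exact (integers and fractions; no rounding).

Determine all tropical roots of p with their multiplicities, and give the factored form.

hull edge (i=0, c=-5) to (i=2, c=-8): slope -3/2, span 2
Factored form: p(x) = -8 ⊗ (x ⊕ 3/2) ⊗ (x ⊕ 3/2)
Answer: roots = 3/2 (mult 2)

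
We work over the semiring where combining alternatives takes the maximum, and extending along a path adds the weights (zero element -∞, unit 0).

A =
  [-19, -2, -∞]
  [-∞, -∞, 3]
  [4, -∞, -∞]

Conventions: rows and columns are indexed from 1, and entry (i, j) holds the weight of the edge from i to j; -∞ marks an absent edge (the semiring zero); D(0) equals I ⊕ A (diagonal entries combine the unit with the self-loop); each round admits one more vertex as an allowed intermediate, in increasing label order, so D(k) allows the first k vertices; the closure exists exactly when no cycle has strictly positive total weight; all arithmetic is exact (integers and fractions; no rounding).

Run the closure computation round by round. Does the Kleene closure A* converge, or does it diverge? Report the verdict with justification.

D(0):
  [0, -2, -∞]
  [-∞, 0, 3]
  [4, -∞, 0]
D(1):
  [0, -2, -∞]
  [-∞, 0, 3]
  [4, 2, 0]
Detection: at round 2, diagonal entry (3, 3) turns strictly positive.
Key observation: the cycle 3->1->2->3 has total weight 4 + (-2) + 3, which is strictly positive.
Answer: DIVERGES — positive cycle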